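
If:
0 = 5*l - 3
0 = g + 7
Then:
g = -7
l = 3/5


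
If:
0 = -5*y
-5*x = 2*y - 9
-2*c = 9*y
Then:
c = 0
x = 9/5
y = 0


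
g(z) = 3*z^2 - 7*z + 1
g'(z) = 6*z - 7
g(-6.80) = 187.32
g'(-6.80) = -47.80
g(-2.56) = 38.58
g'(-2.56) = -22.36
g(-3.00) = 49.00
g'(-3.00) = -25.00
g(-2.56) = 38.58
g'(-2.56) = -22.36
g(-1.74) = 22.26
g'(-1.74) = -17.44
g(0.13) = 0.14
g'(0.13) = -6.22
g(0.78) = -2.63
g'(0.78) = -2.32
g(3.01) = 7.11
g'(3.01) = 11.06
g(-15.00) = 781.00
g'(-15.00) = -97.00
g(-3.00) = 49.00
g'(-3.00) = -25.00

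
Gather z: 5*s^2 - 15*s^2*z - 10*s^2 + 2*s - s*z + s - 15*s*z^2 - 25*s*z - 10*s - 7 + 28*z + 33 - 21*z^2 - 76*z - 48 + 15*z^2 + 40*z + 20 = -5*s^2 - 7*s + z^2*(-15*s - 6) + z*(-15*s^2 - 26*s - 8) - 2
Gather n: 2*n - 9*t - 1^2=2*n - 9*t - 1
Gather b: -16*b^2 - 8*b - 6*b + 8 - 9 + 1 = -16*b^2 - 14*b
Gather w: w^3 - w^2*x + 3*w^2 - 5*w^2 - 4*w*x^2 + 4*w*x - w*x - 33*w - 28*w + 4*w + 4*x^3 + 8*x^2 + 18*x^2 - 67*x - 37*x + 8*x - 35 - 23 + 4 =w^3 + w^2*(-x - 2) + w*(-4*x^2 + 3*x - 57) + 4*x^3 + 26*x^2 - 96*x - 54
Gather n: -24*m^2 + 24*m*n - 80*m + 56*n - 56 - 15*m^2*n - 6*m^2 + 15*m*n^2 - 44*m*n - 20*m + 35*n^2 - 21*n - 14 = -30*m^2 - 100*m + n^2*(15*m + 35) + n*(-15*m^2 - 20*m + 35) - 70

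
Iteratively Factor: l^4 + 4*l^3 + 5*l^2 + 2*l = (l + 2)*(l^3 + 2*l^2 + l) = l*(l + 2)*(l^2 + 2*l + 1) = l*(l + 1)*(l + 2)*(l + 1)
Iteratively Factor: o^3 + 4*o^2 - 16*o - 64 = (o - 4)*(o^2 + 8*o + 16) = (o - 4)*(o + 4)*(o + 4)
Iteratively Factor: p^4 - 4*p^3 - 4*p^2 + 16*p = (p)*(p^3 - 4*p^2 - 4*p + 16) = p*(p - 2)*(p^2 - 2*p - 8) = p*(p - 2)*(p + 2)*(p - 4)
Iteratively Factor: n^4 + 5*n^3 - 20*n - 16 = (n + 4)*(n^3 + n^2 - 4*n - 4) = (n + 2)*(n + 4)*(n^2 - n - 2) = (n - 2)*(n + 2)*(n + 4)*(n + 1)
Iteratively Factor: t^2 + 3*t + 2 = (t + 2)*(t + 1)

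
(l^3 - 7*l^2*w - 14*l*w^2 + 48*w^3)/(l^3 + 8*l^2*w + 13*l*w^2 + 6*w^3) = (l^3 - 7*l^2*w - 14*l*w^2 + 48*w^3)/(l^3 + 8*l^2*w + 13*l*w^2 + 6*w^3)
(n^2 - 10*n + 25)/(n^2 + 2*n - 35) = (n - 5)/(n + 7)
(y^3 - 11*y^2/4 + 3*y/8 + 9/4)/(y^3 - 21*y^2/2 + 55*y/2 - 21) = (y + 3/4)/(y - 7)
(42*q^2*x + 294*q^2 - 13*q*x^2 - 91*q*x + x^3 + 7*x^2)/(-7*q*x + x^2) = -6*q - 42*q/x + x + 7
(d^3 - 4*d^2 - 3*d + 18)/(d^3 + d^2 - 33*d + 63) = (d + 2)/(d + 7)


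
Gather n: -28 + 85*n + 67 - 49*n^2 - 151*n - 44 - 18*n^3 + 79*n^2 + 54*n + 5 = -18*n^3 + 30*n^2 - 12*n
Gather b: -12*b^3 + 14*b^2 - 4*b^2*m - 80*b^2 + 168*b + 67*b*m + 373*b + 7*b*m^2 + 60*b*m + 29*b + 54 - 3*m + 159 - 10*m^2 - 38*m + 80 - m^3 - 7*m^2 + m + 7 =-12*b^3 + b^2*(-4*m - 66) + b*(7*m^2 + 127*m + 570) - m^3 - 17*m^2 - 40*m + 300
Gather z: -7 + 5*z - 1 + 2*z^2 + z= 2*z^2 + 6*z - 8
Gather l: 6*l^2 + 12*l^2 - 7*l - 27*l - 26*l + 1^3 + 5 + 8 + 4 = 18*l^2 - 60*l + 18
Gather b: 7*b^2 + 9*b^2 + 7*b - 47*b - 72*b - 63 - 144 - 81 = 16*b^2 - 112*b - 288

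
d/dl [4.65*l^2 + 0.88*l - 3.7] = 9.3*l + 0.88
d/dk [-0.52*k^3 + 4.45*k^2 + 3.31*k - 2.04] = -1.56*k^2 + 8.9*k + 3.31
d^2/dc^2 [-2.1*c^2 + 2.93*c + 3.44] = -4.20000000000000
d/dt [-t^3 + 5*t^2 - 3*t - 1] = -3*t^2 + 10*t - 3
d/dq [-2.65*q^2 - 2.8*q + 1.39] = -5.3*q - 2.8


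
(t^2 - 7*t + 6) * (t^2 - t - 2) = t^4 - 8*t^3 + 11*t^2 + 8*t - 12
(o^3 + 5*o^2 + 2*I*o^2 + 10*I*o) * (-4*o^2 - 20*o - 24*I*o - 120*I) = -4*o^5 - 40*o^4 - 32*I*o^4 - 52*o^3 - 320*I*o^3 + 480*o^2 - 800*I*o^2 + 1200*o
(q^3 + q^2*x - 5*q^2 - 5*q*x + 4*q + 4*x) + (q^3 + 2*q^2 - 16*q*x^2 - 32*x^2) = 2*q^3 + q^2*x - 3*q^2 - 16*q*x^2 - 5*q*x + 4*q - 32*x^2 + 4*x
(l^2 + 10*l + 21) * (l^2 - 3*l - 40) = l^4 + 7*l^3 - 49*l^2 - 463*l - 840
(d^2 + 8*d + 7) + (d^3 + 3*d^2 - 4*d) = d^3 + 4*d^2 + 4*d + 7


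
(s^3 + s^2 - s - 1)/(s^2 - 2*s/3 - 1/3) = 3*(s^2 + 2*s + 1)/(3*s + 1)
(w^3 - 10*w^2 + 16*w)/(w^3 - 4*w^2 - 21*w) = (-w^2 + 10*w - 16)/(-w^2 + 4*w + 21)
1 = 1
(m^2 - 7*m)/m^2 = (m - 7)/m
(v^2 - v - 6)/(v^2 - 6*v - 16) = (v - 3)/(v - 8)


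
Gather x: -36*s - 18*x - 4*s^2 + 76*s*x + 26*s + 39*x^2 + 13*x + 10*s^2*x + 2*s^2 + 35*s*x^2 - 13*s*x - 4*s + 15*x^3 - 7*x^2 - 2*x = -2*s^2 - 14*s + 15*x^3 + x^2*(35*s + 32) + x*(10*s^2 + 63*s - 7)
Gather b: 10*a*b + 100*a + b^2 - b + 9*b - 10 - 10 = 100*a + b^2 + b*(10*a + 8) - 20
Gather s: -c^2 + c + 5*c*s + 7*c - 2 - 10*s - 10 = -c^2 + 8*c + s*(5*c - 10) - 12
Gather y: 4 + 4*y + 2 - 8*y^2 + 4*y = -8*y^2 + 8*y + 6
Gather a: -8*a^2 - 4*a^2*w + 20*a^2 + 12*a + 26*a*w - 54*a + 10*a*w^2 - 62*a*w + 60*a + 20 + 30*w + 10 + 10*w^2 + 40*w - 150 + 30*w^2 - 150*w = a^2*(12 - 4*w) + a*(10*w^2 - 36*w + 18) + 40*w^2 - 80*w - 120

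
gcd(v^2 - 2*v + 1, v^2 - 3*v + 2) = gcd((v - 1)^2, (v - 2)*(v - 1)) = v - 1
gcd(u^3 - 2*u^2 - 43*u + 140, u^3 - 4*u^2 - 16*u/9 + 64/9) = u - 4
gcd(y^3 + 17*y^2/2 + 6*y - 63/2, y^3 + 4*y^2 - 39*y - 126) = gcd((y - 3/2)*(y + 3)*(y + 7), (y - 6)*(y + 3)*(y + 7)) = y^2 + 10*y + 21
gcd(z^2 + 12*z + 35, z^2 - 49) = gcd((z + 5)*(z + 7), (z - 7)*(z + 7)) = z + 7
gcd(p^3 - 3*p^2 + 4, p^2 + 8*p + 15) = 1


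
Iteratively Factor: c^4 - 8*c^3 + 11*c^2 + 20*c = (c - 5)*(c^3 - 3*c^2 - 4*c) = (c - 5)*(c + 1)*(c^2 - 4*c) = (c - 5)*(c - 4)*(c + 1)*(c)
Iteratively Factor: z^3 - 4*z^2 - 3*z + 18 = (z + 2)*(z^2 - 6*z + 9) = (z - 3)*(z + 2)*(z - 3)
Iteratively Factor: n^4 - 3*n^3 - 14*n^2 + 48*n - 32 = (n - 1)*(n^3 - 2*n^2 - 16*n + 32) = (n - 4)*(n - 1)*(n^2 + 2*n - 8) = (n - 4)*(n - 2)*(n - 1)*(n + 4)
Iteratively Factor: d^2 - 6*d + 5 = (d - 1)*(d - 5)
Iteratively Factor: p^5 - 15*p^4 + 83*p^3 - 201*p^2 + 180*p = (p - 5)*(p^4 - 10*p^3 + 33*p^2 - 36*p) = (p - 5)*(p - 4)*(p^3 - 6*p^2 + 9*p) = p*(p - 5)*(p - 4)*(p^2 - 6*p + 9) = p*(p - 5)*(p - 4)*(p - 3)*(p - 3)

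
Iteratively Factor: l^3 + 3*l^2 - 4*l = (l + 4)*(l^2 - l) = l*(l + 4)*(l - 1)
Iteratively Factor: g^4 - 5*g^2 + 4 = (g - 1)*(g^3 + g^2 - 4*g - 4) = (g - 2)*(g - 1)*(g^2 + 3*g + 2) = (g - 2)*(g - 1)*(g + 2)*(g + 1)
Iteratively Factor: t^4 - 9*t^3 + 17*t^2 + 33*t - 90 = (t - 3)*(t^3 - 6*t^2 - t + 30) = (t - 3)^2*(t^2 - 3*t - 10) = (t - 5)*(t - 3)^2*(t + 2)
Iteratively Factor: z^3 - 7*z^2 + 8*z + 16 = (z - 4)*(z^2 - 3*z - 4) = (z - 4)*(z + 1)*(z - 4)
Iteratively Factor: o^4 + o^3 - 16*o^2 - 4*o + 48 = (o - 2)*(o^3 + 3*o^2 - 10*o - 24) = (o - 2)*(o + 2)*(o^2 + o - 12) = (o - 3)*(o - 2)*(o + 2)*(o + 4)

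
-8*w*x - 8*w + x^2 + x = (-8*w + x)*(x + 1)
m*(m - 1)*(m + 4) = m^3 + 3*m^2 - 4*m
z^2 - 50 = (z - 5*sqrt(2))*(z + 5*sqrt(2))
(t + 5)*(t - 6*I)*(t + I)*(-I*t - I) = -I*t^4 - 5*t^3 - 6*I*t^3 - 30*t^2 - 11*I*t^2 - 25*t - 36*I*t - 30*I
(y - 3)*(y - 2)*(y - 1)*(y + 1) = y^4 - 5*y^3 + 5*y^2 + 5*y - 6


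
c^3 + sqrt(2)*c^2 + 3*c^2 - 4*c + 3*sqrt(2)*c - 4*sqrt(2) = (c - 1)*(c + 4)*(c + sqrt(2))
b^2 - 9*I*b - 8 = (b - 8*I)*(b - I)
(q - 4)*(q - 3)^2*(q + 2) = q^4 - 8*q^3 + 13*q^2 + 30*q - 72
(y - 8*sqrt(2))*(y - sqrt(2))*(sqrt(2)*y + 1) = sqrt(2)*y^3 - 17*y^2 + 7*sqrt(2)*y + 16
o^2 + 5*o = o*(o + 5)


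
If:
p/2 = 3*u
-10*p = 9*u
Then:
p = 0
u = 0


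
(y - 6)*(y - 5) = y^2 - 11*y + 30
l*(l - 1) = l^2 - l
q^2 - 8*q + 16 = (q - 4)^2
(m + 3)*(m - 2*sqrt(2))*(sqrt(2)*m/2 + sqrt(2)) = sqrt(2)*m^3/2 - 2*m^2 + 5*sqrt(2)*m^2/2 - 10*m + 3*sqrt(2)*m - 12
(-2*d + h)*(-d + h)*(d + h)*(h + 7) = 2*d^3*h + 14*d^3 - d^2*h^2 - 7*d^2*h - 2*d*h^3 - 14*d*h^2 + h^4 + 7*h^3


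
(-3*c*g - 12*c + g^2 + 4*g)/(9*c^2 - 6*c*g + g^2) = (-g - 4)/(3*c - g)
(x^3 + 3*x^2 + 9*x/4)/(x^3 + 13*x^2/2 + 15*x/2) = (x + 3/2)/(x + 5)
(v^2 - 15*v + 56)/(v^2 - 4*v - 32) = (v - 7)/(v + 4)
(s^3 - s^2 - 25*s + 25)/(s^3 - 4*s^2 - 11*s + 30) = (s^2 + 4*s - 5)/(s^2 + s - 6)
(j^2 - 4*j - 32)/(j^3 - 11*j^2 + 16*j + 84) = (j^2 - 4*j - 32)/(j^3 - 11*j^2 + 16*j + 84)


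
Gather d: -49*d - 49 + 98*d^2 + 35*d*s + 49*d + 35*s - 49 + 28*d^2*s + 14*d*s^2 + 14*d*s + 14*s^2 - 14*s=d^2*(28*s + 98) + d*(14*s^2 + 49*s) + 14*s^2 + 21*s - 98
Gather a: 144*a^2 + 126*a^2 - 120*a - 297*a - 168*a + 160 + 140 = 270*a^2 - 585*a + 300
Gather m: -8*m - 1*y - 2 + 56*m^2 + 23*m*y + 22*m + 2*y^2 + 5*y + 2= 56*m^2 + m*(23*y + 14) + 2*y^2 + 4*y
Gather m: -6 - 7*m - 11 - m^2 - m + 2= -m^2 - 8*m - 15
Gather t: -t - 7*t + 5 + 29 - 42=-8*t - 8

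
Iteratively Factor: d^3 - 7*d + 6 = (d + 3)*(d^2 - 3*d + 2) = (d - 1)*(d + 3)*(d - 2)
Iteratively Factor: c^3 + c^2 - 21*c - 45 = (c - 5)*(c^2 + 6*c + 9) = (c - 5)*(c + 3)*(c + 3)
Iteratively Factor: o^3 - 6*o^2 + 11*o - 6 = (o - 2)*(o^2 - 4*o + 3) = (o - 2)*(o - 1)*(o - 3)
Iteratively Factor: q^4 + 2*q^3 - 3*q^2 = (q - 1)*(q^3 + 3*q^2) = (q - 1)*(q + 3)*(q^2) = q*(q - 1)*(q + 3)*(q)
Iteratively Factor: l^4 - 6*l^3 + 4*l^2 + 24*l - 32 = (l - 4)*(l^3 - 2*l^2 - 4*l + 8) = (l - 4)*(l - 2)*(l^2 - 4) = (l - 4)*(l - 2)^2*(l + 2)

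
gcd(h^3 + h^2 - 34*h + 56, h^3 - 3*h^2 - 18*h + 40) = h - 2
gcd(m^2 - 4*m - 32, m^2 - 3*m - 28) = m + 4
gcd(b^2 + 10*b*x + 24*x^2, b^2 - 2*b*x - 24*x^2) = b + 4*x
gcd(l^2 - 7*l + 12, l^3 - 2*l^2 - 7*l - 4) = l - 4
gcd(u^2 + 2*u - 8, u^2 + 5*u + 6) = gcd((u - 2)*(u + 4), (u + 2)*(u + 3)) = 1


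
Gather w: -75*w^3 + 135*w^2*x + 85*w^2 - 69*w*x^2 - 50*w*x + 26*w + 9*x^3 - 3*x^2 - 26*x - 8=-75*w^3 + w^2*(135*x + 85) + w*(-69*x^2 - 50*x + 26) + 9*x^3 - 3*x^2 - 26*x - 8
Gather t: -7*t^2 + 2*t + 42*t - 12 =-7*t^2 + 44*t - 12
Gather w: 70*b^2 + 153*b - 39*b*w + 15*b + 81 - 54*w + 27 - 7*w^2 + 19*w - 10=70*b^2 + 168*b - 7*w^2 + w*(-39*b - 35) + 98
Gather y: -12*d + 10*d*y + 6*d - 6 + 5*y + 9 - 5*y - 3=10*d*y - 6*d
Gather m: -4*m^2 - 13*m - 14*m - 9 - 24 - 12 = -4*m^2 - 27*m - 45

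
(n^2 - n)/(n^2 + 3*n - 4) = n/(n + 4)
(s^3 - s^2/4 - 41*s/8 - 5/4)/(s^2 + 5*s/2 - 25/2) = (4*s^2 + 9*s + 2)/(4*(s + 5))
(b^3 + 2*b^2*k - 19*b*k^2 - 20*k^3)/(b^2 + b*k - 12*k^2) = (b^3 + 2*b^2*k - 19*b*k^2 - 20*k^3)/(b^2 + b*k - 12*k^2)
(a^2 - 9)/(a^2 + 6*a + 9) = (a - 3)/(a + 3)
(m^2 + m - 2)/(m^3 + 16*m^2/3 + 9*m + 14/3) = 3*(m - 1)/(3*m^2 + 10*m + 7)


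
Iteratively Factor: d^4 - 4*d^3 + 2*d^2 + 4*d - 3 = (d - 1)*(d^3 - 3*d^2 - d + 3) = (d - 1)*(d + 1)*(d^2 - 4*d + 3) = (d - 1)^2*(d + 1)*(d - 3)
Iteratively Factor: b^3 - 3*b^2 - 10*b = (b + 2)*(b^2 - 5*b) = b*(b + 2)*(b - 5)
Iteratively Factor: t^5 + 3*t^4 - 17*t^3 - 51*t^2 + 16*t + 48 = (t + 4)*(t^4 - t^3 - 13*t^2 + t + 12) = (t + 3)*(t + 4)*(t^3 - 4*t^2 - t + 4) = (t + 1)*(t + 3)*(t + 4)*(t^2 - 5*t + 4) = (t - 1)*(t + 1)*(t + 3)*(t + 4)*(t - 4)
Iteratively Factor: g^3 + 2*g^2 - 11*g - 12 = (g - 3)*(g^2 + 5*g + 4) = (g - 3)*(g + 1)*(g + 4)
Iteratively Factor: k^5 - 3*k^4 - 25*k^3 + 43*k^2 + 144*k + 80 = (k + 4)*(k^4 - 7*k^3 + 3*k^2 + 31*k + 20) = (k + 1)*(k + 4)*(k^3 - 8*k^2 + 11*k + 20) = (k - 5)*(k + 1)*(k + 4)*(k^2 - 3*k - 4) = (k - 5)*(k + 1)^2*(k + 4)*(k - 4)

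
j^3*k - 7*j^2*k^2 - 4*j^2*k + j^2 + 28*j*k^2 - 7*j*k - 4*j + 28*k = (j - 4)*(j - 7*k)*(j*k + 1)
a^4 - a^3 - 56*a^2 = a^2*(a - 8)*(a + 7)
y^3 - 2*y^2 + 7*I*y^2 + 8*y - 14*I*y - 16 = (y - 2)*(y - I)*(y + 8*I)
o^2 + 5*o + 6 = (o + 2)*(o + 3)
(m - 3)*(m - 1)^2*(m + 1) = m^4 - 4*m^3 + 2*m^2 + 4*m - 3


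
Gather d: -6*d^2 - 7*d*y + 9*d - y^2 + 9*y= -6*d^2 + d*(9 - 7*y) - y^2 + 9*y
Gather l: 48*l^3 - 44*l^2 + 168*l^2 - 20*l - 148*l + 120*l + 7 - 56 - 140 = 48*l^3 + 124*l^2 - 48*l - 189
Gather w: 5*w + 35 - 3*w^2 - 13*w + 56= -3*w^2 - 8*w + 91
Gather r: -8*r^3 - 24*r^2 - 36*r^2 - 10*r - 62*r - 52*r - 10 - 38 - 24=-8*r^3 - 60*r^2 - 124*r - 72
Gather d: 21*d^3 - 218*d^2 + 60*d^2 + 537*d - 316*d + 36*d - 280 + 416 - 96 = 21*d^3 - 158*d^2 + 257*d + 40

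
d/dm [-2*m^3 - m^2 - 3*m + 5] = -6*m^2 - 2*m - 3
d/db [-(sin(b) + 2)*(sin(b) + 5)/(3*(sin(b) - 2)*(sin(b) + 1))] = 4*(6*sin(b) - cos(2*b) + 2)*cos(b)/(3*(sin(b) - 2)^2*(sin(b) + 1)^2)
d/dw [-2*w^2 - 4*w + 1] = -4*w - 4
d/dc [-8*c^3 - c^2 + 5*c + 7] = -24*c^2 - 2*c + 5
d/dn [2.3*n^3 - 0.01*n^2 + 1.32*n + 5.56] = 6.9*n^2 - 0.02*n + 1.32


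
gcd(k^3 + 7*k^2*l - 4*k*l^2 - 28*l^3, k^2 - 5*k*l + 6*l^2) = k - 2*l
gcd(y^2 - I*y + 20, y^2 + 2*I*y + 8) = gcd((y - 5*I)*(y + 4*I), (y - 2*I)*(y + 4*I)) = y + 4*I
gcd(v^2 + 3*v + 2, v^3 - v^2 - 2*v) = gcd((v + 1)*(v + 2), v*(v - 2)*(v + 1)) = v + 1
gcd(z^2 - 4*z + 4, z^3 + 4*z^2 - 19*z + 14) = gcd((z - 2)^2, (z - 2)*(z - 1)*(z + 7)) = z - 2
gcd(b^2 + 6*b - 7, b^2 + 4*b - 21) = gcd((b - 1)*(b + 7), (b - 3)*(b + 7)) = b + 7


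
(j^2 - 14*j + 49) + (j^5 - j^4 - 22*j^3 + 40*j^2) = j^5 - j^4 - 22*j^3 + 41*j^2 - 14*j + 49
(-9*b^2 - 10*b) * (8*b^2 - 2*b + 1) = -72*b^4 - 62*b^3 + 11*b^2 - 10*b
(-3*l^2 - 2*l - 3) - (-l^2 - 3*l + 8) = -2*l^2 + l - 11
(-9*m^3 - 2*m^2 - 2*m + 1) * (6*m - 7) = -54*m^4 + 51*m^3 + 2*m^2 + 20*m - 7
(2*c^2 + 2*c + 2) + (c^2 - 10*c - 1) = 3*c^2 - 8*c + 1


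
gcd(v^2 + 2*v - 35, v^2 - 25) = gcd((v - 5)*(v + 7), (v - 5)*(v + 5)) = v - 5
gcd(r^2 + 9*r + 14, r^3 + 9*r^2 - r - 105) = r + 7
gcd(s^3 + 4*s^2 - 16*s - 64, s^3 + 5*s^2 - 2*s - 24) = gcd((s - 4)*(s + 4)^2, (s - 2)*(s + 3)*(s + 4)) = s + 4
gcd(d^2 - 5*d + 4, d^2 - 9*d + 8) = d - 1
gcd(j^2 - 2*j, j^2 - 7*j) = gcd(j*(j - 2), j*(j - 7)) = j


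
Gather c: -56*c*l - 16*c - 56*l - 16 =c*(-56*l - 16) - 56*l - 16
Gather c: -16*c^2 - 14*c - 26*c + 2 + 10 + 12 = -16*c^2 - 40*c + 24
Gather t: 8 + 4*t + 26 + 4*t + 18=8*t + 52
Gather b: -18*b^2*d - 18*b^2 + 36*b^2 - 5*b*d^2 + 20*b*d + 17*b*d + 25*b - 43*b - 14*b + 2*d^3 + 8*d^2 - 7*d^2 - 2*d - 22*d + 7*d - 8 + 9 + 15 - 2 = b^2*(18 - 18*d) + b*(-5*d^2 + 37*d - 32) + 2*d^3 + d^2 - 17*d + 14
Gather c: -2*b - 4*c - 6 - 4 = -2*b - 4*c - 10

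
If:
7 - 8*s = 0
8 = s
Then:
No Solution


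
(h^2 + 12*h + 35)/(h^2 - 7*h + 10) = (h^2 + 12*h + 35)/(h^2 - 7*h + 10)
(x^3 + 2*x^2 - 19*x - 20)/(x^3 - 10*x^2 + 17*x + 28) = (x + 5)/(x - 7)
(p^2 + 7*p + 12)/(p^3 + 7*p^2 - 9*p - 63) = (p + 4)/(p^2 + 4*p - 21)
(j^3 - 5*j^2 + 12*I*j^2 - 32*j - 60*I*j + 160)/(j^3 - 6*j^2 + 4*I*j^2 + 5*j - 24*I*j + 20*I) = (j + 8*I)/(j - 1)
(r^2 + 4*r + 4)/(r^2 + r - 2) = (r + 2)/(r - 1)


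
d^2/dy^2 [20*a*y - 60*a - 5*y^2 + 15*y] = -10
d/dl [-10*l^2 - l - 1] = -20*l - 1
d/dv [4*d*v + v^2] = 4*d + 2*v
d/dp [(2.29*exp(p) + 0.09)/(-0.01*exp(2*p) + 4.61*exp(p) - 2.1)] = (0.0229*exp(2*p) + 0.00179999999999936*exp(p) - 5.2239)*exp(p)/(0.0001*exp(4*p) - 0.0922*exp(3*p) + 21.2941*exp(2*p) - 19.362*exp(p) + 4.41)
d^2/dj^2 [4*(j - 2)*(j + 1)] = 8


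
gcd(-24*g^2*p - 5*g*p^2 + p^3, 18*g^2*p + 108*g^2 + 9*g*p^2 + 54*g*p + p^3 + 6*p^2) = 3*g + p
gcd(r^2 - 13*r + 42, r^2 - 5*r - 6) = r - 6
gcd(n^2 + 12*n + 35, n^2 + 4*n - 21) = n + 7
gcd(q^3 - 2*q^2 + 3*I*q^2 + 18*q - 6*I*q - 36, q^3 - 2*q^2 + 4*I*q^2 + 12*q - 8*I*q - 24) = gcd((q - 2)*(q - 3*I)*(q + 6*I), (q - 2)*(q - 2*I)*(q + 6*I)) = q^2 + q*(-2 + 6*I) - 12*I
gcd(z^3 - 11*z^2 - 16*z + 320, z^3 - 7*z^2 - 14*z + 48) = z - 8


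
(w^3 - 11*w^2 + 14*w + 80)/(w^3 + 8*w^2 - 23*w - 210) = (w^2 - 6*w - 16)/(w^2 + 13*w + 42)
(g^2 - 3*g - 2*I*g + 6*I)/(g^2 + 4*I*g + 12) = (g - 3)/(g + 6*I)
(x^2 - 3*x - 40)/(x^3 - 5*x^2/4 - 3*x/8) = 8*(-x^2 + 3*x + 40)/(x*(-8*x^2 + 10*x + 3))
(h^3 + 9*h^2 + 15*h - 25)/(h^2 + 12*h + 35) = (h^2 + 4*h - 5)/(h + 7)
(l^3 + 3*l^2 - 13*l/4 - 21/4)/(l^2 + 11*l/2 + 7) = (2*l^2 - l - 3)/(2*(l + 2))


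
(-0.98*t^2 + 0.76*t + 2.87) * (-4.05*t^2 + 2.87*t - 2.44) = 3.969*t^4 - 5.8906*t^3 - 7.0511*t^2 + 6.3825*t - 7.0028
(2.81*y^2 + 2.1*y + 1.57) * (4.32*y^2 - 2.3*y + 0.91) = 12.1392*y^4 + 2.609*y^3 + 4.5095*y^2 - 1.7*y + 1.4287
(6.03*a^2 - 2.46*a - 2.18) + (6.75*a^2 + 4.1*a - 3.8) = 12.78*a^2 + 1.64*a - 5.98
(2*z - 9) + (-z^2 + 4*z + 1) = -z^2 + 6*z - 8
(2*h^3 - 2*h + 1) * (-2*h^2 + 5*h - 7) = -4*h^5 + 10*h^4 - 10*h^3 - 12*h^2 + 19*h - 7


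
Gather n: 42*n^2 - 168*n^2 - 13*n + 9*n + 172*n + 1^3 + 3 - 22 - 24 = -126*n^2 + 168*n - 42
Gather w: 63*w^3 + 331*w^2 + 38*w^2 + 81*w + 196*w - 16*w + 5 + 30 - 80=63*w^3 + 369*w^2 + 261*w - 45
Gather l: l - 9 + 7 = l - 2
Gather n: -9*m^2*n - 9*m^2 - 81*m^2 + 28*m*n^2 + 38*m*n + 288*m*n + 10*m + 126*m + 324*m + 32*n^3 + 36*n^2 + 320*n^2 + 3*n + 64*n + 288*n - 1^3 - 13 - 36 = -90*m^2 + 460*m + 32*n^3 + n^2*(28*m + 356) + n*(-9*m^2 + 326*m + 355) - 50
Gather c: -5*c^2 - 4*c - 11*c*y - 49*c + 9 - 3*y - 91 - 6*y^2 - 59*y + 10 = -5*c^2 + c*(-11*y - 53) - 6*y^2 - 62*y - 72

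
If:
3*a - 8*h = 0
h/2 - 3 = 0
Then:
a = 16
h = 6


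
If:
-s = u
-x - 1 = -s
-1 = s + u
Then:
No Solution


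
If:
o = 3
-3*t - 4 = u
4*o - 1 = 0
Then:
No Solution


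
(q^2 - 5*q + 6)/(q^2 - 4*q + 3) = (q - 2)/(q - 1)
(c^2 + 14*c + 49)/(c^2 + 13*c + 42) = (c + 7)/(c + 6)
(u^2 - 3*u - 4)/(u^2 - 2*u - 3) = (u - 4)/(u - 3)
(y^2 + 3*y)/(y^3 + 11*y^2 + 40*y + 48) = y/(y^2 + 8*y + 16)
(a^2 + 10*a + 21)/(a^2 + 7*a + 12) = (a + 7)/(a + 4)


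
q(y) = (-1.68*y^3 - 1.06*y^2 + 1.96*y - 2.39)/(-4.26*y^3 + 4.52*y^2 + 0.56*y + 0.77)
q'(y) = (-5.04*y^2 - 2.12*y + 1.96)/(-4.26*y^3 + 4.52*y^2 + 0.56*y + 0.77) + (12.78*y^2 - 9.04*y - 0.56)*(-1.68*y^3 - 1.06*y^2 + 1.96*y - 2.39)/(-4.26*y^3 + 4.52*y^2 + 0.56*y + 0.77)^2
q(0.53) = -1.12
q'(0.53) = 0.81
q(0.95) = -1.69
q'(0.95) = -5.00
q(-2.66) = 0.15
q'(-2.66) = -0.10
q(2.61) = 0.80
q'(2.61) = -0.30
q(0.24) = -1.81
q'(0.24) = 4.32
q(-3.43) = 0.21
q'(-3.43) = -0.06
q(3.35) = 0.66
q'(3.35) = -0.12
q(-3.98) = 0.23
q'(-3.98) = -0.04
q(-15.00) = 0.35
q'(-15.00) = -0.00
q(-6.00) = 0.29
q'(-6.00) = -0.02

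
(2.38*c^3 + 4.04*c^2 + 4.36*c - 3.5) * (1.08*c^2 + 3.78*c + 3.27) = 2.5704*c^5 + 13.3596*c^4 + 27.7626*c^3 + 25.9116*c^2 + 1.0272*c - 11.445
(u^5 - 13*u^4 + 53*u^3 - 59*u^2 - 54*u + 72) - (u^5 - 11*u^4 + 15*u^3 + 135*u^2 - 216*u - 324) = -2*u^4 + 38*u^3 - 194*u^2 + 162*u + 396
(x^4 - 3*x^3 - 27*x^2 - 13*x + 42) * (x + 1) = x^5 - 2*x^4 - 30*x^3 - 40*x^2 + 29*x + 42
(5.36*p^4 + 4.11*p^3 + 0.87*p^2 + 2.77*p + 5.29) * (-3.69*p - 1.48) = -19.7784*p^5 - 23.0987*p^4 - 9.2931*p^3 - 11.5089*p^2 - 23.6197*p - 7.8292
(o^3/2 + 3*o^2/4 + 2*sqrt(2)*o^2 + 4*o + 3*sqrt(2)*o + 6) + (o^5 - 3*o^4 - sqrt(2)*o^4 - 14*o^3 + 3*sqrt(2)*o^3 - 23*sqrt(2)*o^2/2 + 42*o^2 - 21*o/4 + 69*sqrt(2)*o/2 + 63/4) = o^5 - 3*o^4 - sqrt(2)*o^4 - 27*o^3/2 + 3*sqrt(2)*o^3 - 19*sqrt(2)*o^2/2 + 171*o^2/4 - 5*o/4 + 75*sqrt(2)*o/2 + 87/4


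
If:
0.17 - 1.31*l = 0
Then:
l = 0.13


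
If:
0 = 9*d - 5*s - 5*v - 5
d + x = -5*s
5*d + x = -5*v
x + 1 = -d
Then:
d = 7/13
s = 1/5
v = -3/13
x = -20/13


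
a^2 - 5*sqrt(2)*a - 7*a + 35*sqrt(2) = (a - 7)*(a - 5*sqrt(2))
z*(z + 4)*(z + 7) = z^3 + 11*z^2 + 28*z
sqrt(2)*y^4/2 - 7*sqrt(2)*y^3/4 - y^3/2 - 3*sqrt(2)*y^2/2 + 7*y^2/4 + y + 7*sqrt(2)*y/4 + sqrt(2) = (y - 4)*(y + 1/2)*(y - sqrt(2))*(sqrt(2)*y/2 + 1/2)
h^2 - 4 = (h - 2)*(h + 2)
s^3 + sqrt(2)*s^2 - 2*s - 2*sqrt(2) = (s - sqrt(2))*(s + sqrt(2))^2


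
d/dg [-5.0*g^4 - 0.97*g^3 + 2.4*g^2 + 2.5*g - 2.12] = -20.0*g^3 - 2.91*g^2 + 4.8*g + 2.5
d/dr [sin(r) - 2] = cos(r)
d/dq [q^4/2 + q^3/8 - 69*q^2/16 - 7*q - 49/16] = 2*q^3 + 3*q^2/8 - 69*q/8 - 7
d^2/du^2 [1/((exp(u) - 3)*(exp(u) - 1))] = 4*(exp(3*u) - 3*exp(2*u) + exp(u) + 3)*exp(u)/(exp(6*u) - 12*exp(5*u) + 57*exp(4*u) - 136*exp(3*u) + 171*exp(2*u) - 108*exp(u) + 27)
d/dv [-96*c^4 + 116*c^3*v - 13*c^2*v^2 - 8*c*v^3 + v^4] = 116*c^3 - 26*c^2*v - 24*c*v^2 + 4*v^3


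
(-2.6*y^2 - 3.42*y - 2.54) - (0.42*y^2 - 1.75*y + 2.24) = -3.02*y^2 - 1.67*y - 4.78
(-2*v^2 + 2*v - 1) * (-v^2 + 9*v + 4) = 2*v^4 - 20*v^3 + 11*v^2 - v - 4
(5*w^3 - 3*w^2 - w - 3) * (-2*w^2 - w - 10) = -10*w^5 + w^4 - 45*w^3 + 37*w^2 + 13*w + 30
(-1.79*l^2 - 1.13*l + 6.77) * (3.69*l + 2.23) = -6.6051*l^3 - 8.1614*l^2 + 22.4614*l + 15.0971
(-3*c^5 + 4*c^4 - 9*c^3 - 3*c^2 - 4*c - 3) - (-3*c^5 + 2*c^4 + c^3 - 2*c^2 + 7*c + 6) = 2*c^4 - 10*c^3 - c^2 - 11*c - 9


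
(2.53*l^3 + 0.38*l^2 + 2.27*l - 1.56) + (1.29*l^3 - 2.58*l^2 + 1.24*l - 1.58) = 3.82*l^3 - 2.2*l^2 + 3.51*l - 3.14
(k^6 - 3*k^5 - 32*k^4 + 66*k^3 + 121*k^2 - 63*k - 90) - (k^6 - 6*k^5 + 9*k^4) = 3*k^5 - 41*k^4 + 66*k^3 + 121*k^2 - 63*k - 90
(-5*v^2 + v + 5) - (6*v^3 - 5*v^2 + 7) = -6*v^3 + v - 2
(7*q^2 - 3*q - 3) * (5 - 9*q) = -63*q^3 + 62*q^2 + 12*q - 15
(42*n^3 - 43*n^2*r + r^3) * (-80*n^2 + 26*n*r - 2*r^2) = -3360*n^5 + 4532*n^4*r - 1202*n^3*r^2 + 6*n^2*r^3 + 26*n*r^4 - 2*r^5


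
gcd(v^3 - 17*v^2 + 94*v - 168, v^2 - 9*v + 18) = v - 6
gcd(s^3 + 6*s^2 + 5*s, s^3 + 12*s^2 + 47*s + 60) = s + 5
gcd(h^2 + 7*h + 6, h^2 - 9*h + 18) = 1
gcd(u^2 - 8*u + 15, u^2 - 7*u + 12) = u - 3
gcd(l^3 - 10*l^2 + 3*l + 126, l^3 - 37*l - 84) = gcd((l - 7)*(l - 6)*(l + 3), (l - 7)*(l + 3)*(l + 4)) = l^2 - 4*l - 21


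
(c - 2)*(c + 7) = c^2 + 5*c - 14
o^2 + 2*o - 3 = (o - 1)*(o + 3)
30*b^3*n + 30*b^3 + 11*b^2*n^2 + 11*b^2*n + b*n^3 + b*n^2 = (5*b + n)*(6*b + n)*(b*n + b)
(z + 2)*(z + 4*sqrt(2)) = z^2 + 2*z + 4*sqrt(2)*z + 8*sqrt(2)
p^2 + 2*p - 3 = (p - 1)*(p + 3)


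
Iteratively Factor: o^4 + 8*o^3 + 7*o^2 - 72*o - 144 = (o + 3)*(o^3 + 5*o^2 - 8*o - 48) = (o + 3)*(o + 4)*(o^2 + o - 12) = (o - 3)*(o + 3)*(o + 4)*(o + 4)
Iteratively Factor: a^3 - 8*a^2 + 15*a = (a - 5)*(a^2 - 3*a) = a*(a - 5)*(a - 3)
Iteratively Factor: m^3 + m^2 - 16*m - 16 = (m + 4)*(m^2 - 3*m - 4) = (m + 1)*(m + 4)*(m - 4)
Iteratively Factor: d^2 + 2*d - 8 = (d + 4)*(d - 2)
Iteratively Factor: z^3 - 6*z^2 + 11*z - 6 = (z - 1)*(z^2 - 5*z + 6) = (z - 2)*(z - 1)*(z - 3)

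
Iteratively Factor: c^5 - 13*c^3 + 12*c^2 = (c + 4)*(c^4 - 4*c^3 + 3*c^2) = c*(c + 4)*(c^3 - 4*c^2 + 3*c) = c^2*(c + 4)*(c^2 - 4*c + 3) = c^2*(c - 3)*(c + 4)*(c - 1)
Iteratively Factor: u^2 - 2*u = (u)*(u - 2)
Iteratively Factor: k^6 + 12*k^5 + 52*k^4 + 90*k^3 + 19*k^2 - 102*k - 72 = (k + 2)*(k^5 + 10*k^4 + 32*k^3 + 26*k^2 - 33*k - 36) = (k + 1)*(k + 2)*(k^4 + 9*k^3 + 23*k^2 + 3*k - 36) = (k + 1)*(k + 2)*(k + 4)*(k^3 + 5*k^2 + 3*k - 9) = (k + 1)*(k + 2)*(k + 3)*(k + 4)*(k^2 + 2*k - 3) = (k + 1)*(k + 2)*(k + 3)^2*(k + 4)*(k - 1)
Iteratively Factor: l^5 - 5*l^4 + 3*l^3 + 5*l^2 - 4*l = (l + 1)*(l^4 - 6*l^3 + 9*l^2 - 4*l) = (l - 4)*(l + 1)*(l^3 - 2*l^2 + l) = (l - 4)*(l - 1)*(l + 1)*(l^2 - l) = (l - 4)*(l - 1)^2*(l + 1)*(l)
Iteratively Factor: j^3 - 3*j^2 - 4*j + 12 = (j - 3)*(j^2 - 4) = (j - 3)*(j + 2)*(j - 2)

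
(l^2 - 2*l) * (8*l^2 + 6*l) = 8*l^4 - 10*l^3 - 12*l^2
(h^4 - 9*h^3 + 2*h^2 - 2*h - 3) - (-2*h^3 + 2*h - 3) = h^4 - 7*h^3 + 2*h^2 - 4*h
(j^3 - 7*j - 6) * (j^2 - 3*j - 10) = j^5 - 3*j^4 - 17*j^3 + 15*j^2 + 88*j + 60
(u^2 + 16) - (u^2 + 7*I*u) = -7*I*u + 16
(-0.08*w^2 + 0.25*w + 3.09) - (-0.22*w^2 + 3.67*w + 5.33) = 0.14*w^2 - 3.42*w - 2.24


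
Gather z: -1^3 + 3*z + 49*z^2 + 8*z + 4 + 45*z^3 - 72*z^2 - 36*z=45*z^3 - 23*z^2 - 25*z + 3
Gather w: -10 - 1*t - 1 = -t - 11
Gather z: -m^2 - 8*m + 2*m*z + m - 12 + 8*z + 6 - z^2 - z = -m^2 - 7*m - z^2 + z*(2*m + 7) - 6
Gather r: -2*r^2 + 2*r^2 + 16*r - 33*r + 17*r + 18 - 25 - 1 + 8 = 0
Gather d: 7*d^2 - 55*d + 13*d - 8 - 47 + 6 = 7*d^2 - 42*d - 49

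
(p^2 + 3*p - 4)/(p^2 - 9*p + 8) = (p + 4)/(p - 8)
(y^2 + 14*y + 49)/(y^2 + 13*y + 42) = (y + 7)/(y + 6)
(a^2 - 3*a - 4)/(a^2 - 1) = (a - 4)/(a - 1)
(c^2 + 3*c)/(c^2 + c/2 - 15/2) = 2*c/(2*c - 5)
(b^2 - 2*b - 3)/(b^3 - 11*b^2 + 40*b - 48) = (b + 1)/(b^2 - 8*b + 16)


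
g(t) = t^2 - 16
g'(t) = 2*t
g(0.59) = -15.65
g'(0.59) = 1.18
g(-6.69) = 28.76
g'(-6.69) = -13.38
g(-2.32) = -10.62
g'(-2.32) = -4.64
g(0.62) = -15.62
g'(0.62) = 1.24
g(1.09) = -14.81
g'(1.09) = 2.18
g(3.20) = -5.76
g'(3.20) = 6.40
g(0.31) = -15.90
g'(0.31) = 0.62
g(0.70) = -15.51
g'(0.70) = 1.40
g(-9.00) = 65.00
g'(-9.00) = -18.00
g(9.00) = 65.00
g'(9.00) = 18.00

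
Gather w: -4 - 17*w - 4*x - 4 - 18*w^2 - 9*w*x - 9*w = -18*w^2 + w*(-9*x - 26) - 4*x - 8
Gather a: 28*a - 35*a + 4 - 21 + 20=3 - 7*a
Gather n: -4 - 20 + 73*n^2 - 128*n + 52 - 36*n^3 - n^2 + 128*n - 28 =-36*n^3 + 72*n^2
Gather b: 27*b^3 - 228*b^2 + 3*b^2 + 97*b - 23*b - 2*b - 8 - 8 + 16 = 27*b^3 - 225*b^2 + 72*b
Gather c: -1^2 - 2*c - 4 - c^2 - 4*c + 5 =-c^2 - 6*c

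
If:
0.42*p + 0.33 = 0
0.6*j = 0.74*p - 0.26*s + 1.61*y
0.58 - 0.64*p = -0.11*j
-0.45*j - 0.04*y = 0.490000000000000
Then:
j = -9.84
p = -0.79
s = 630.40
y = 98.50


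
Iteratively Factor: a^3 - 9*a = (a + 3)*(a^2 - 3*a) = a*(a + 3)*(a - 3)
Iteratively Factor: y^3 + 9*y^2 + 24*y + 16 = (y + 1)*(y^2 + 8*y + 16) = (y + 1)*(y + 4)*(y + 4)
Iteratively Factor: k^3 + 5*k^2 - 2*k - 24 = (k + 3)*(k^2 + 2*k - 8) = (k - 2)*(k + 3)*(k + 4)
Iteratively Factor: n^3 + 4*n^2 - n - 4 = (n - 1)*(n^2 + 5*n + 4) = (n - 1)*(n + 4)*(n + 1)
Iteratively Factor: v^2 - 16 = (v + 4)*(v - 4)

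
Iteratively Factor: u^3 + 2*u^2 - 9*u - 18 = (u + 3)*(u^2 - u - 6) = (u - 3)*(u + 3)*(u + 2)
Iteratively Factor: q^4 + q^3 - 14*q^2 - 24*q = (q + 3)*(q^3 - 2*q^2 - 8*q) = (q + 2)*(q + 3)*(q^2 - 4*q) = (q - 4)*(q + 2)*(q + 3)*(q)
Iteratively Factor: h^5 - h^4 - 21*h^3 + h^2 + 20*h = (h)*(h^4 - h^3 - 21*h^2 + h + 20) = h*(h - 1)*(h^3 - 21*h - 20) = h*(h - 1)*(h + 4)*(h^2 - 4*h - 5) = h*(h - 5)*(h - 1)*(h + 4)*(h + 1)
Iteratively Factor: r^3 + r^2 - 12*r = (r)*(r^2 + r - 12) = r*(r + 4)*(r - 3)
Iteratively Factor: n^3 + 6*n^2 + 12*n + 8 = (n + 2)*(n^2 + 4*n + 4) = (n + 2)^2*(n + 2)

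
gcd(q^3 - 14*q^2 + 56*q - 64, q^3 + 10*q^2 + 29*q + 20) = 1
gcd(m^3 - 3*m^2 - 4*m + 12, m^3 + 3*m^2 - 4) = m + 2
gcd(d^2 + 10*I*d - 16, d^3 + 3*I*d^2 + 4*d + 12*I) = d + 2*I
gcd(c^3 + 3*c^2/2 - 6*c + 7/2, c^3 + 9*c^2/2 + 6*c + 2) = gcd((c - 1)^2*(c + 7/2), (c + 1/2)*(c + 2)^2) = 1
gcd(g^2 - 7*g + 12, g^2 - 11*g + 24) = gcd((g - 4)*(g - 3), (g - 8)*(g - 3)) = g - 3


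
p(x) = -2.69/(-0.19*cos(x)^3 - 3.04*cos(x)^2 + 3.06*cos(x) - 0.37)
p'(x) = -2.69*(-0.57*sin(x)*cos(x)^2 - 6.08*sin(x)*cos(x) + 3.06*sin(x))/(-0.19*cos(x)^3 - 3.04*cos(x)^2 + 3.06*cos(x) - 0.37)^2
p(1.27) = -10.16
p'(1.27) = -44.28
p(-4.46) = 2.04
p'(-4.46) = -6.78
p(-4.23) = 1.11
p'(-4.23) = -2.33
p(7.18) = -8.69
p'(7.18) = 20.99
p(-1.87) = 1.76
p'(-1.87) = 5.27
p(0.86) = -9.62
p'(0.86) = 29.97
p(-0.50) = 17.44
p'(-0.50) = -147.10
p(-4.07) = 0.83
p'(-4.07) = -1.32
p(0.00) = 4.98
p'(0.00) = 0.00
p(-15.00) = 0.62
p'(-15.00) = 0.67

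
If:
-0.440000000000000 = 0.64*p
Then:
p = -0.69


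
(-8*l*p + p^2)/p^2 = (-8*l + p)/p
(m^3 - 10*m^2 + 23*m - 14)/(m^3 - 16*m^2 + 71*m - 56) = (m - 2)/(m - 8)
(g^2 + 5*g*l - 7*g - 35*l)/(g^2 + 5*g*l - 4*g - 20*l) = (g - 7)/(g - 4)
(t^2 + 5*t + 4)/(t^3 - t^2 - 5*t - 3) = (t + 4)/(t^2 - 2*t - 3)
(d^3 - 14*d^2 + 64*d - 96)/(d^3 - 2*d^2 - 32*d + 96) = (d - 6)/(d + 6)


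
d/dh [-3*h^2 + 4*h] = 4 - 6*h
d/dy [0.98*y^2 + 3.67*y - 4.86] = 1.96*y + 3.67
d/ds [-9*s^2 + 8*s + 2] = 8 - 18*s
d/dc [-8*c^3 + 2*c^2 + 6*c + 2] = -24*c^2 + 4*c + 6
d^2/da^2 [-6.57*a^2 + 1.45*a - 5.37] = -13.1400000000000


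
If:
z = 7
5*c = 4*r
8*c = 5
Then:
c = 5/8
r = 25/32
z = 7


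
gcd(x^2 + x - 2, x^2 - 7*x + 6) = x - 1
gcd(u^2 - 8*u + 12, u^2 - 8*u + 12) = u^2 - 8*u + 12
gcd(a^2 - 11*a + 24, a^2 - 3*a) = a - 3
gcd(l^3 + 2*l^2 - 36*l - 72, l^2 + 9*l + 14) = l + 2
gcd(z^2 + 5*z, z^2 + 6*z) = z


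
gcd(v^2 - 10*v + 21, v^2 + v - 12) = v - 3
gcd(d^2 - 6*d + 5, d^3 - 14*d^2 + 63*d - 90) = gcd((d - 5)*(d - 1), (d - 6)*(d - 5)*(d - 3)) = d - 5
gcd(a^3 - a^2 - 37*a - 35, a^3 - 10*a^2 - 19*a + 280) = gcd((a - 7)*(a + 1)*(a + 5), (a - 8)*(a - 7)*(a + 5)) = a^2 - 2*a - 35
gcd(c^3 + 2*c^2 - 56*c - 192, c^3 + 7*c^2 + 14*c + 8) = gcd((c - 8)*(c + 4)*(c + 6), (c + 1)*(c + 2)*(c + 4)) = c + 4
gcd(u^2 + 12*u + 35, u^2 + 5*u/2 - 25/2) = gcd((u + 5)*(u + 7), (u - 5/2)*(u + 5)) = u + 5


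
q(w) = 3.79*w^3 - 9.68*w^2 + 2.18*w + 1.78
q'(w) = 11.37*w^2 - 19.36*w + 2.18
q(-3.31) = -248.93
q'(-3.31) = 190.83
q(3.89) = 86.88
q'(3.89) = 98.92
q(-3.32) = -250.85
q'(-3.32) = 191.78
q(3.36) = 43.59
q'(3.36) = 65.49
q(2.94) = 20.83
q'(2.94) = 43.54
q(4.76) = 201.58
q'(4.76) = 167.64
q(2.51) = 6.20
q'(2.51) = 25.22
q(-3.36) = -258.59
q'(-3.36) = 195.59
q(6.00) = 485.02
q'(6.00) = 295.34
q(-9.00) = -3564.83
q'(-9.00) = 1097.39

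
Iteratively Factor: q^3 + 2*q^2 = (q)*(q^2 + 2*q) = q*(q + 2)*(q)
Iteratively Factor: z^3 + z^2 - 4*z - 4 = (z + 1)*(z^2 - 4) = (z + 1)*(z + 2)*(z - 2)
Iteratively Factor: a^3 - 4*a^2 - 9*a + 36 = (a - 4)*(a^2 - 9) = (a - 4)*(a - 3)*(a + 3)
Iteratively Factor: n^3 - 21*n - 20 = (n + 4)*(n^2 - 4*n - 5) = (n - 5)*(n + 4)*(n + 1)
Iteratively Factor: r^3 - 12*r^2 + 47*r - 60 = (r - 3)*(r^2 - 9*r + 20) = (r - 5)*(r - 3)*(r - 4)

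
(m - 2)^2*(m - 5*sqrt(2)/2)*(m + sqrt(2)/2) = m^4 - 4*m^3 - 2*sqrt(2)*m^3 + 3*m^2/2 + 8*sqrt(2)*m^2 - 8*sqrt(2)*m + 10*m - 10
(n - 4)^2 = n^2 - 8*n + 16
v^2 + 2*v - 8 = (v - 2)*(v + 4)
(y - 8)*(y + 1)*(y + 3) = y^3 - 4*y^2 - 29*y - 24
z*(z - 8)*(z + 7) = z^3 - z^2 - 56*z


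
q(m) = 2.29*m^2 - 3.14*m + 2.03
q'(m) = 4.58*m - 3.14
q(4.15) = 28.44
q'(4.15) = 15.87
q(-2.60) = 25.67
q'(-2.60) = -15.05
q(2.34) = 7.22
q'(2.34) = 7.58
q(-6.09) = 106.08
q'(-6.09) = -31.03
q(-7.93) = 170.94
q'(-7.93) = -39.46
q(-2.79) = 28.62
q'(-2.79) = -15.92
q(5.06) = 44.77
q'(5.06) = 20.03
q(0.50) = 1.03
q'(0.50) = -0.85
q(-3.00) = 32.06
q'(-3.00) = -16.88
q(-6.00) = 103.31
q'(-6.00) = -30.62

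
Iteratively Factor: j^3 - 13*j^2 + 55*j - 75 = (j - 5)*(j^2 - 8*j + 15) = (j - 5)^2*(j - 3)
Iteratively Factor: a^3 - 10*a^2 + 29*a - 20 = (a - 4)*(a^2 - 6*a + 5) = (a - 5)*(a - 4)*(a - 1)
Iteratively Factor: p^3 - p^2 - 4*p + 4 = (p + 2)*(p^2 - 3*p + 2) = (p - 1)*(p + 2)*(p - 2)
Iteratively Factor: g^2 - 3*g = (g)*(g - 3)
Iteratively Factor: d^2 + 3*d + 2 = (d + 1)*(d + 2)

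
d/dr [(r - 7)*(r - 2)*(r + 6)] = 3*r^2 - 6*r - 40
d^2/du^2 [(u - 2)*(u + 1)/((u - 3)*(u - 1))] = 2*(3*u^3 - 15*u^2 + 33*u - 29)/(u^6 - 12*u^5 + 57*u^4 - 136*u^3 + 171*u^2 - 108*u + 27)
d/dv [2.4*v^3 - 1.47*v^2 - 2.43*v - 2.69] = 7.2*v^2 - 2.94*v - 2.43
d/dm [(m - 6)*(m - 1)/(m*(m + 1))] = 2*(4*m^2 - 6*m - 3)/(m^2*(m^2 + 2*m + 1))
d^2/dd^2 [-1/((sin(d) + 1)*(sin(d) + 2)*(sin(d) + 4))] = (9*sin(d)^5 + 68*sin(d)^4 + 144*sin(d)^3 - 34*sin(d)^2 - 372*sin(d) - 280)/((sin(d) + 1)^2*(sin(d) + 2)^3*(sin(d) + 4)^3)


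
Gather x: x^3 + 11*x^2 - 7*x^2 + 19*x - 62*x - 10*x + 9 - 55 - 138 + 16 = x^3 + 4*x^2 - 53*x - 168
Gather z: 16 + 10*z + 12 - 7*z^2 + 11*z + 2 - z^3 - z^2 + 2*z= -z^3 - 8*z^2 + 23*z + 30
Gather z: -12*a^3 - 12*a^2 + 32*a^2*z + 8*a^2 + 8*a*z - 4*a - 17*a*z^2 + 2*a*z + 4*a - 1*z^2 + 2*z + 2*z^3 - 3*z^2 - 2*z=-12*a^3 - 4*a^2 + 2*z^3 + z^2*(-17*a - 4) + z*(32*a^2 + 10*a)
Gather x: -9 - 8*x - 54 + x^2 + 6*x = x^2 - 2*x - 63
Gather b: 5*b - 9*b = -4*b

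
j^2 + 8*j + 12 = (j + 2)*(j + 6)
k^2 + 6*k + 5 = (k + 1)*(k + 5)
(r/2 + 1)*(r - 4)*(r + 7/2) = r^3/2 + 3*r^2/4 - 15*r/2 - 14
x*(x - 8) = x^2 - 8*x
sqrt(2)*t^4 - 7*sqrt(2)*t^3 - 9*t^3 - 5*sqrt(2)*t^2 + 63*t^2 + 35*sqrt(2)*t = t*(t - 7)*(t - 5*sqrt(2))*(sqrt(2)*t + 1)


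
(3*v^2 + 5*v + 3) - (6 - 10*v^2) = 13*v^2 + 5*v - 3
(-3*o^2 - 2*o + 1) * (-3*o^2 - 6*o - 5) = 9*o^4 + 24*o^3 + 24*o^2 + 4*o - 5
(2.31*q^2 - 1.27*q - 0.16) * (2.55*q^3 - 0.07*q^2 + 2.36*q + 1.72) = 5.8905*q^5 - 3.4002*q^4 + 5.1325*q^3 + 0.9872*q^2 - 2.562*q - 0.2752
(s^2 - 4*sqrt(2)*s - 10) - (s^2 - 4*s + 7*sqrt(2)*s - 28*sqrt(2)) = -11*sqrt(2)*s + 4*s - 10 + 28*sqrt(2)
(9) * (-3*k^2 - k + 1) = -27*k^2 - 9*k + 9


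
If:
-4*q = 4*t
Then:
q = -t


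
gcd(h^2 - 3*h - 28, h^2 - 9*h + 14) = h - 7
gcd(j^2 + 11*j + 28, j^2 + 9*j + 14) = j + 7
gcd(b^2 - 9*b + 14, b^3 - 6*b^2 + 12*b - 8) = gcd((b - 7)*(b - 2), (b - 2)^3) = b - 2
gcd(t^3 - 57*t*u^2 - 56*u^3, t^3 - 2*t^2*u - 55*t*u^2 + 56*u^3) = t^2 - t*u - 56*u^2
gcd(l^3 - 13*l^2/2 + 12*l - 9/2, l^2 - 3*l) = l - 3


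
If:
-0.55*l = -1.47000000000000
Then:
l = 2.67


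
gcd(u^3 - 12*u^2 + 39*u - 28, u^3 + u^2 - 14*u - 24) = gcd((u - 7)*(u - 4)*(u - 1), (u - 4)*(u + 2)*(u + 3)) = u - 4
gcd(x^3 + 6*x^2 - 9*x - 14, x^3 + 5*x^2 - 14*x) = x^2 + 5*x - 14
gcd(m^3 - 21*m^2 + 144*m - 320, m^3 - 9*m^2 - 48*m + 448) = m^2 - 16*m + 64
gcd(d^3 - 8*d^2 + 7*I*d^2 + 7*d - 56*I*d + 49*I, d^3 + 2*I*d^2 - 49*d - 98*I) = d - 7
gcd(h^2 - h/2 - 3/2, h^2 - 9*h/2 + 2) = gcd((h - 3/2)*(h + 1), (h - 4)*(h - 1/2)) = 1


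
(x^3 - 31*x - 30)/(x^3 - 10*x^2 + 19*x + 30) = (x + 5)/(x - 5)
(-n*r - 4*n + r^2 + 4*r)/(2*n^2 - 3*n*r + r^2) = (r + 4)/(-2*n + r)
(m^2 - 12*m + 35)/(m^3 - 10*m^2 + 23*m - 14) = (m - 5)/(m^2 - 3*m + 2)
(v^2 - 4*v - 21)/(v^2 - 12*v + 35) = (v + 3)/(v - 5)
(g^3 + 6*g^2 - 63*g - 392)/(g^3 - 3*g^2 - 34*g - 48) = (g^2 + 14*g + 49)/(g^2 + 5*g + 6)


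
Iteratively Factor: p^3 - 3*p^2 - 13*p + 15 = (p - 1)*(p^2 - 2*p - 15) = (p - 5)*(p - 1)*(p + 3)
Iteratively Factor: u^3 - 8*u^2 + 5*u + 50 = (u - 5)*(u^2 - 3*u - 10) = (u - 5)*(u + 2)*(u - 5)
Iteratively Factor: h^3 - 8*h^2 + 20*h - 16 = (h - 2)*(h^2 - 6*h + 8) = (h - 4)*(h - 2)*(h - 2)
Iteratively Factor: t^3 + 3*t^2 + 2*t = (t + 1)*(t^2 + 2*t) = t*(t + 1)*(t + 2)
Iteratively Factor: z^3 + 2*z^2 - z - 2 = (z + 1)*(z^2 + z - 2) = (z - 1)*(z + 1)*(z + 2)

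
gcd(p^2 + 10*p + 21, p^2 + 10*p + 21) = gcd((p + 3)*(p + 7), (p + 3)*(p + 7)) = p^2 + 10*p + 21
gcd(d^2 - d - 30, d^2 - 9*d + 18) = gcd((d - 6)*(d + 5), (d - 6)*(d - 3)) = d - 6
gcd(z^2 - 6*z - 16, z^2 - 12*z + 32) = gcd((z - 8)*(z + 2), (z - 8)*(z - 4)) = z - 8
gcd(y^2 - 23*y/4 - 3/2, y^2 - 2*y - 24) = y - 6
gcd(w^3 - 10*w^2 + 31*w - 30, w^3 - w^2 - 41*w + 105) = w^2 - 8*w + 15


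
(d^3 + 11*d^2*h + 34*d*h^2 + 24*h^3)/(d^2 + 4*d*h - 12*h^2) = (d^2 + 5*d*h + 4*h^2)/(d - 2*h)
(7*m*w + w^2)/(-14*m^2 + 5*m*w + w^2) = w/(-2*m + w)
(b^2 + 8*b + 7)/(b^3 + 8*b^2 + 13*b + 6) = (b + 7)/(b^2 + 7*b + 6)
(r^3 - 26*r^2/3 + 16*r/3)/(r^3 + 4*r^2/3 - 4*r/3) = (r - 8)/(r + 2)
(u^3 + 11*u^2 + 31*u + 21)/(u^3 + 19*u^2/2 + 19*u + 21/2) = 2*(u + 3)/(2*u + 3)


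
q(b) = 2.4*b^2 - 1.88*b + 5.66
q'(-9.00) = -45.08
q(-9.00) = 216.98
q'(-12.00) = -59.48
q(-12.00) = 373.82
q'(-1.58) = -9.46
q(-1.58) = 14.62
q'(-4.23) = -22.18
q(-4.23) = 56.56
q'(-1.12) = -7.26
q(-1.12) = 10.78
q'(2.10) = 8.20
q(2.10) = 12.30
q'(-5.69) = -29.19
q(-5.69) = 94.06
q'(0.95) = 2.68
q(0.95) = 6.04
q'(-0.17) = -2.70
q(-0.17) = 6.05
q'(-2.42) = -13.50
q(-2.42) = 24.26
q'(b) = 4.8*b - 1.88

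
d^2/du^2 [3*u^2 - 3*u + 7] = 6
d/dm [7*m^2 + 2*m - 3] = 14*m + 2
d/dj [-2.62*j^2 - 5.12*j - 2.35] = -5.24*j - 5.12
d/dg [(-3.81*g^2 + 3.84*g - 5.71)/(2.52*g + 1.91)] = (-9.6012*g^2 - 14.5542*g + 21.7236)/(6.3504*g^2 + 9.6264*g + 3.6481)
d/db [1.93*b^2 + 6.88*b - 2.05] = 3.86*b + 6.88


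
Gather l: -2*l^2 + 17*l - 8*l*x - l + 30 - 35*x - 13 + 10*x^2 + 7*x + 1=-2*l^2 + l*(16 - 8*x) + 10*x^2 - 28*x + 18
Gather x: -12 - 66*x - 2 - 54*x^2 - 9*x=-54*x^2 - 75*x - 14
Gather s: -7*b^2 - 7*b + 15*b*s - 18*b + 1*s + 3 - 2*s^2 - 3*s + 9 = -7*b^2 - 25*b - 2*s^2 + s*(15*b - 2) + 12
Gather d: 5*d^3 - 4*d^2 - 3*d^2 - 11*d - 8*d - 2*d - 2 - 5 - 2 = 5*d^3 - 7*d^2 - 21*d - 9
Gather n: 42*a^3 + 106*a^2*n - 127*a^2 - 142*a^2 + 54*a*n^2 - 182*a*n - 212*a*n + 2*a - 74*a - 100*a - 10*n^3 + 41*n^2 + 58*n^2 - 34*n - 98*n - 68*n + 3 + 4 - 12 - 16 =42*a^3 - 269*a^2 - 172*a - 10*n^3 + n^2*(54*a + 99) + n*(106*a^2 - 394*a - 200) - 21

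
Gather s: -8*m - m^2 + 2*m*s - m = -m^2 + 2*m*s - 9*m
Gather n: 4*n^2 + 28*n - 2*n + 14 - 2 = 4*n^2 + 26*n + 12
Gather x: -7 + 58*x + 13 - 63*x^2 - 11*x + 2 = -63*x^2 + 47*x + 8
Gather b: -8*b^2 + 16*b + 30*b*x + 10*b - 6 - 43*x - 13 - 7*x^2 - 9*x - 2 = -8*b^2 + b*(30*x + 26) - 7*x^2 - 52*x - 21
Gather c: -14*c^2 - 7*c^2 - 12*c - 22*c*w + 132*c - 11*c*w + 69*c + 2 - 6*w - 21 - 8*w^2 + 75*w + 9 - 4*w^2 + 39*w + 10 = -21*c^2 + c*(189 - 33*w) - 12*w^2 + 108*w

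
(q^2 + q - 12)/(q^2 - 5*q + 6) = (q + 4)/(q - 2)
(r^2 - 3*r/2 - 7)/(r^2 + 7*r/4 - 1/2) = 2*(2*r - 7)/(4*r - 1)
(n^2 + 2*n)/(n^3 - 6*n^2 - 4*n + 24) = n/(n^2 - 8*n + 12)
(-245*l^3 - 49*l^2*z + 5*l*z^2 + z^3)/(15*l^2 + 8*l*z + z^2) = (-49*l^2 + z^2)/(3*l + z)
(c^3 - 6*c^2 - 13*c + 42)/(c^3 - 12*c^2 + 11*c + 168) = (c - 2)/(c - 8)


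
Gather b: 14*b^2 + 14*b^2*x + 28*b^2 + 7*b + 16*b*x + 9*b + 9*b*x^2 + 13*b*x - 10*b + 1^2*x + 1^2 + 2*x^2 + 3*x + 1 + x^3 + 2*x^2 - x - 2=b^2*(14*x + 42) + b*(9*x^2 + 29*x + 6) + x^3 + 4*x^2 + 3*x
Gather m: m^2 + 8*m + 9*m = m^2 + 17*m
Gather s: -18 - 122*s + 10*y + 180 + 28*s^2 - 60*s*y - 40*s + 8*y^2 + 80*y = 28*s^2 + s*(-60*y - 162) + 8*y^2 + 90*y + 162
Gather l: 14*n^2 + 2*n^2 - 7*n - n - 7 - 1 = 16*n^2 - 8*n - 8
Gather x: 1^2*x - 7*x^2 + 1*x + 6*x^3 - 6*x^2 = 6*x^3 - 13*x^2 + 2*x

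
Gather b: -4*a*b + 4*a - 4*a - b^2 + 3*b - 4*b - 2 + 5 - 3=-b^2 + b*(-4*a - 1)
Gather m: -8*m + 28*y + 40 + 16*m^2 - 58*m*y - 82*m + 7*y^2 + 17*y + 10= 16*m^2 + m*(-58*y - 90) + 7*y^2 + 45*y + 50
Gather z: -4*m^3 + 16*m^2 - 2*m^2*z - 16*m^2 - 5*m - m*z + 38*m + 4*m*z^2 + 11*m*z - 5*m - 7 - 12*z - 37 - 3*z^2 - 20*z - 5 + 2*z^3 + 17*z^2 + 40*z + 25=-4*m^3 + 28*m + 2*z^3 + z^2*(4*m + 14) + z*(-2*m^2 + 10*m + 8) - 24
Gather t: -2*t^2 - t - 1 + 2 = -2*t^2 - t + 1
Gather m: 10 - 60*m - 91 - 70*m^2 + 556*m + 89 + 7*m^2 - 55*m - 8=-63*m^2 + 441*m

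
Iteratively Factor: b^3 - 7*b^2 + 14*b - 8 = (b - 1)*(b^2 - 6*b + 8) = (b - 4)*(b - 1)*(b - 2)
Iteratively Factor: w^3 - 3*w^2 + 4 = (w - 2)*(w^2 - w - 2) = (w - 2)*(w + 1)*(w - 2)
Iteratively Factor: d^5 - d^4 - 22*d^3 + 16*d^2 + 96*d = (d + 2)*(d^4 - 3*d^3 - 16*d^2 + 48*d) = (d - 4)*(d + 2)*(d^3 + d^2 - 12*d) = (d - 4)*(d + 2)*(d + 4)*(d^2 - 3*d) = (d - 4)*(d - 3)*(d + 2)*(d + 4)*(d)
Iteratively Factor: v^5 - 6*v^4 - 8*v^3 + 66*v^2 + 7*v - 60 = (v - 5)*(v^4 - v^3 - 13*v^2 + v + 12) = (v - 5)*(v - 1)*(v^3 - 13*v - 12) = (v - 5)*(v - 1)*(v + 1)*(v^2 - v - 12) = (v - 5)*(v - 4)*(v - 1)*(v + 1)*(v + 3)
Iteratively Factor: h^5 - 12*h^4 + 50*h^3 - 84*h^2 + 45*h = (h)*(h^4 - 12*h^3 + 50*h^2 - 84*h + 45) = h*(h - 5)*(h^3 - 7*h^2 + 15*h - 9) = h*(h - 5)*(h - 1)*(h^2 - 6*h + 9) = h*(h - 5)*(h - 3)*(h - 1)*(h - 3)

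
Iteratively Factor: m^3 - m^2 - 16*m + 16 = (m - 4)*(m^2 + 3*m - 4) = (m - 4)*(m + 4)*(m - 1)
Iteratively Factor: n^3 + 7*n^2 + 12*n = (n + 4)*(n^2 + 3*n) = n*(n + 4)*(n + 3)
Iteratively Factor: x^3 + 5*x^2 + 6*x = (x + 2)*(x^2 + 3*x) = (x + 2)*(x + 3)*(x)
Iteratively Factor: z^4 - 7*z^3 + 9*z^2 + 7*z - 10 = (z + 1)*(z^3 - 8*z^2 + 17*z - 10) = (z - 2)*(z + 1)*(z^2 - 6*z + 5) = (z - 5)*(z - 2)*(z + 1)*(z - 1)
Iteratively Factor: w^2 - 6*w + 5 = (w - 1)*(w - 5)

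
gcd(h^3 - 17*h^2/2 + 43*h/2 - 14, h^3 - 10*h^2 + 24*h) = h - 4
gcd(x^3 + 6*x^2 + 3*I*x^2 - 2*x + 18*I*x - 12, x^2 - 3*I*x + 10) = x + 2*I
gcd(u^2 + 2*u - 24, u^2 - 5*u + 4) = u - 4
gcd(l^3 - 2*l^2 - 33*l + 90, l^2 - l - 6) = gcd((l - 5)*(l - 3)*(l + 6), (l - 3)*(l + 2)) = l - 3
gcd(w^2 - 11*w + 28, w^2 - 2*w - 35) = w - 7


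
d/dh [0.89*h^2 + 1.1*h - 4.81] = 1.78*h + 1.1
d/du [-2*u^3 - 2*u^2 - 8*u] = -6*u^2 - 4*u - 8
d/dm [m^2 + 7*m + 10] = 2*m + 7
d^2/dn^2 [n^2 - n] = 2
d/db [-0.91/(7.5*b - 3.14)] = 6.825/(7.5*b - 3.14)^2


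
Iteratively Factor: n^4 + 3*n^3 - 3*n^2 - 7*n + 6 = (n - 1)*(n^3 + 4*n^2 + n - 6) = (n - 1)*(n + 2)*(n^2 + 2*n - 3) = (n - 1)*(n + 2)*(n + 3)*(n - 1)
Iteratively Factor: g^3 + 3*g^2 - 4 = (g - 1)*(g^2 + 4*g + 4) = (g - 1)*(g + 2)*(g + 2)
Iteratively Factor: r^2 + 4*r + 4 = (r + 2)*(r + 2)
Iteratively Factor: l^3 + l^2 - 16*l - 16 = (l - 4)*(l^2 + 5*l + 4) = (l - 4)*(l + 4)*(l + 1)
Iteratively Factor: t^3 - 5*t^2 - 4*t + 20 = (t - 5)*(t^2 - 4) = (t - 5)*(t - 2)*(t + 2)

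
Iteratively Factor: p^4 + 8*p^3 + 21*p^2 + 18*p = (p)*(p^3 + 8*p^2 + 21*p + 18) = p*(p + 3)*(p^2 + 5*p + 6) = p*(p + 3)^2*(p + 2)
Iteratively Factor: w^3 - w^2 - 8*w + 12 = (w - 2)*(w^2 + w - 6) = (w - 2)^2*(w + 3)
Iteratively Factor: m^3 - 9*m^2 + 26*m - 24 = (m - 2)*(m^2 - 7*m + 12) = (m - 4)*(m - 2)*(m - 3)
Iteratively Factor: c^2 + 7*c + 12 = (c + 3)*(c + 4)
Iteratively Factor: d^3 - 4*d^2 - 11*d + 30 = (d - 2)*(d^2 - 2*d - 15) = (d - 2)*(d + 3)*(d - 5)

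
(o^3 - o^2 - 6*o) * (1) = o^3 - o^2 - 6*o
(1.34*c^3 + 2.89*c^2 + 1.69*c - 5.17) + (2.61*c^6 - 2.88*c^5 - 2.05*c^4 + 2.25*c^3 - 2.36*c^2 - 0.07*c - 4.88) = 2.61*c^6 - 2.88*c^5 - 2.05*c^4 + 3.59*c^3 + 0.53*c^2 + 1.62*c - 10.05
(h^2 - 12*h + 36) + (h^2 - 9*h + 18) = 2*h^2 - 21*h + 54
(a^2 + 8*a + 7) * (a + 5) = a^3 + 13*a^2 + 47*a + 35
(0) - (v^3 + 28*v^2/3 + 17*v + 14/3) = -v^3 - 28*v^2/3 - 17*v - 14/3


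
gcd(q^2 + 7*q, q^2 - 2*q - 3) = 1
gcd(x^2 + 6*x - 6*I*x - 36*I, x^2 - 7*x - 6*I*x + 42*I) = x - 6*I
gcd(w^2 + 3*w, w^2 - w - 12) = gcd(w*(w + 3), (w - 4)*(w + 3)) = w + 3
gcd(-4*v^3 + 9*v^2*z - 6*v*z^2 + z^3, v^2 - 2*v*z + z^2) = v^2 - 2*v*z + z^2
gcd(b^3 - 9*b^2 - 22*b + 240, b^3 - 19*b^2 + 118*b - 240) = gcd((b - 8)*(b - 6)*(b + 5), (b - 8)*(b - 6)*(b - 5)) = b^2 - 14*b + 48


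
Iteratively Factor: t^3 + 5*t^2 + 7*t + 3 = (t + 1)*(t^2 + 4*t + 3) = (t + 1)^2*(t + 3)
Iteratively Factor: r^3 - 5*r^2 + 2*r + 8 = (r - 4)*(r^2 - r - 2) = (r - 4)*(r - 2)*(r + 1)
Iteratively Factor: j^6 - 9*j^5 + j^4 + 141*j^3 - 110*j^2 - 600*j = (j + 3)*(j^5 - 12*j^4 + 37*j^3 + 30*j^2 - 200*j) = (j - 5)*(j + 3)*(j^4 - 7*j^3 + 2*j^2 + 40*j) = (j - 5)^2*(j + 3)*(j^3 - 2*j^2 - 8*j) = (j - 5)^2*(j - 4)*(j + 3)*(j^2 + 2*j) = (j - 5)^2*(j - 4)*(j + 2)*(j + 3)*(j)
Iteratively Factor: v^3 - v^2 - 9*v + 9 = (v + 3)*(v^2 - 4*v + 3) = (v - 1)*(v + 3)*(v - 3)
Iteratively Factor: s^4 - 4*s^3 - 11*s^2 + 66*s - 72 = (s - 3)*(s^3 - s^2 - 14*s + 24) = (s - 3)*(s + 4)*(s^2 - 5*s + 6) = (s - 3)^2*(s + 4)*(s - 2)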